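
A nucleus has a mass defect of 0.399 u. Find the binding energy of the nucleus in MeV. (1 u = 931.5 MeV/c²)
B.E. = Δm × 931.5 = 371.7 MeV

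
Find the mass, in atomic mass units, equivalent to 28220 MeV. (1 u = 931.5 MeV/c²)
m = E/c² = 30.3 u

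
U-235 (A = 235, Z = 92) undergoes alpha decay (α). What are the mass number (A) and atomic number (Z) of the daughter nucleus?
Daughter: A = 231, Z = 90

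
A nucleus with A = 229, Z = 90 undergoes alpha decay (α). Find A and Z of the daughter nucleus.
Daughter: A = 225, Z = 88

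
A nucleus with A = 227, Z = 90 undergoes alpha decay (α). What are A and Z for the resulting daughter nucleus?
Daughter: A = 223, Z = 88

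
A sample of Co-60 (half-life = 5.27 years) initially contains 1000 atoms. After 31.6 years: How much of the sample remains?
N = N₀(1/2)^(t/t½) = 15.67 atoms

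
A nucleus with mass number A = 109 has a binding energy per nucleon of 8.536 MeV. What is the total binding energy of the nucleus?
B.E. = 8.536 × 109 = 930.4 MeV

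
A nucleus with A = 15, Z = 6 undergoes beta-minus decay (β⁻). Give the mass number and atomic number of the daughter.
Daughter: A = 15, Z = 7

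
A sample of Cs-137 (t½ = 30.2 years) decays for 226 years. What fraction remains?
N/N₀ = (1/2)^(t/t½) = 0.005588 = 0.559%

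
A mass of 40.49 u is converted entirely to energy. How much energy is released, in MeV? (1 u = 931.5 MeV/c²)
E = mc² = 37720 MeV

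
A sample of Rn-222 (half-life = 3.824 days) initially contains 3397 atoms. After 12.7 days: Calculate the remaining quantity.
N = N₀(1/2)^(t/t½) = 339.9 atoms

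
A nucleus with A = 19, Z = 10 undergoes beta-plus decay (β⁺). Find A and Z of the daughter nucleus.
Daughter: A = 19, Z = 9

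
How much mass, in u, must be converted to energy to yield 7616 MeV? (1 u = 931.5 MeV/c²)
m = E/c² = 8.176 u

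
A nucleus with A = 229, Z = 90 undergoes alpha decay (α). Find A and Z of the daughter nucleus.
Daughter: A = 225, Z = 88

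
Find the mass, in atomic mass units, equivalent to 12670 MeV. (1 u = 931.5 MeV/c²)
m = E/c² = 13.6 u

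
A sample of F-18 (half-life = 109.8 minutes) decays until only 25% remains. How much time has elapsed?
t = t½ × log₂(N₀/N) = 219.6 minutes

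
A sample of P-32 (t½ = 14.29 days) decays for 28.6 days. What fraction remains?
N/N₀ = (1/2)^(t/t½) = 0.2498 = 25%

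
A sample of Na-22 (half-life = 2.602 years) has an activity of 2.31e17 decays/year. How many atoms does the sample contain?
N = A/λ = 8.671e17 atoms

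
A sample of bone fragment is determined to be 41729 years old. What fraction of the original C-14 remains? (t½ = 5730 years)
N/N₀ = (1/2)^(t/t½) = 0.006423 = 0.642%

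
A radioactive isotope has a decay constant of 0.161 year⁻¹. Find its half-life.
t½ = ln(2)/λ = 4.305 years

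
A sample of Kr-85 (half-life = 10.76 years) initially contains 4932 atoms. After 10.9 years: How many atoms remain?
N = N₀(1/2)^(t/t½) = 2444 atoms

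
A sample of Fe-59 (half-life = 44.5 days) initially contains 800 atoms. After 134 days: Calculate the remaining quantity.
N = N₀(1/2)^(t/t½) = 99.22 atoms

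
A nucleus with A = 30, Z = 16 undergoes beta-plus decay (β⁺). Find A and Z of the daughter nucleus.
Daughter: A = 30, Z = 15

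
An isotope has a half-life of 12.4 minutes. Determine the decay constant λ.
λ = ln(2)/t½ = 0.0559 minute⁻¹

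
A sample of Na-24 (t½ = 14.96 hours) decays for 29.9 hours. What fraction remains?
N/N₀ = (1/2)^(t/t½) = 0.2502 = 25%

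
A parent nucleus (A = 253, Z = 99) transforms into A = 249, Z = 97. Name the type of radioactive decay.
ΔA = -4, ΔZ = -2 ⇒ alpha decay (α)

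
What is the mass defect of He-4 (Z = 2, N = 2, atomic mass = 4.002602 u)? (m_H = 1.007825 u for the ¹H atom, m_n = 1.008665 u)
Δm = Z·m_H + N·m_n − M = 0.03038 u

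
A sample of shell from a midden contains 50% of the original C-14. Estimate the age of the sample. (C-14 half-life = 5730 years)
Age = t½ × log₂(1/ratio) = 5730 years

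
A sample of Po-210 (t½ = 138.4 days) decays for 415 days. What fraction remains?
N/N₀ = (1/2)^(t/t½) = 0.1251 = 12.5%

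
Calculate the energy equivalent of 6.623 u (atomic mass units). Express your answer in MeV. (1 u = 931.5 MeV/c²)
E = mc² = 6169 MeV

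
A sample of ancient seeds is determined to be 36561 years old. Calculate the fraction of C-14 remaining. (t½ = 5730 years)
N/N₀ = (1/2)^(t/t½) = 0.012 = 1.2%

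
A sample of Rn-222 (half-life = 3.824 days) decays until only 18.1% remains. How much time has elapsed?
t = t½ × log₂(N₀/N) = 9.43 days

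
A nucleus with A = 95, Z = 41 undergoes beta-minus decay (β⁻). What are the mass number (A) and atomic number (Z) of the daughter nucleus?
Daughter: A = 95, Z = 42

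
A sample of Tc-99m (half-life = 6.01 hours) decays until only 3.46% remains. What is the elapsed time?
t = t½ × log₂(N₀/N) = 29.17 hours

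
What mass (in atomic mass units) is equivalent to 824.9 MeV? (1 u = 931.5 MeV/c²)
m = E/c² = 0.8856 u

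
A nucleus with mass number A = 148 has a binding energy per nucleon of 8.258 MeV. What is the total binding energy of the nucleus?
B.E. = 8.258 × 148 = 1222 MeV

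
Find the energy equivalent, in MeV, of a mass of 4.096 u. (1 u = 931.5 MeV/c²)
E = mc² = 3815 MeV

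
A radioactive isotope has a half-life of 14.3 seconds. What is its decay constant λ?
λ = ln(2)/t½ = 0.04847 second⁻¹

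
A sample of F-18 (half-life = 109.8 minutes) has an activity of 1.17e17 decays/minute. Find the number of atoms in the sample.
N = A/λ = 1.853e19 atoms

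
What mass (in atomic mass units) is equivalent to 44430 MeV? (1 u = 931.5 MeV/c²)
m = E/c² = 47.7 u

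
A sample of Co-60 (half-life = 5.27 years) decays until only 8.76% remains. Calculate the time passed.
t = t½ × log₂(N₀/N) = 18.51 years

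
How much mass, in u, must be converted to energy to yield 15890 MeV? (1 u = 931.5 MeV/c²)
m = E/c² = 17.06 u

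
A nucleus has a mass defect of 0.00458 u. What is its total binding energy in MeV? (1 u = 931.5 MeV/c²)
B.E. = Δm × 931.5 = 4.266 MeV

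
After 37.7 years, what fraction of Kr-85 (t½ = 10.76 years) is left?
N/N₀ = (1/2)^(t/t½) = 0.08816 = 8.82%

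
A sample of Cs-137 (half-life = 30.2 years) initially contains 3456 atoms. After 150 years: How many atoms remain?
N = N₀(1/2)^(t/t½) = 110.5 atoms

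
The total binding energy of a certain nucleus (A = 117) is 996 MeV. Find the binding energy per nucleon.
B.E./A = 996/117 = 8.513 MeV/nucleon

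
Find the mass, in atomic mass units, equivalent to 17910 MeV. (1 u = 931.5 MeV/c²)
m = E/c² = 19.23 u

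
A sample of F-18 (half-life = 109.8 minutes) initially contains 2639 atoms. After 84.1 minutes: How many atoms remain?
N = N₀(1/2)^(t/t½) = 1552 atoms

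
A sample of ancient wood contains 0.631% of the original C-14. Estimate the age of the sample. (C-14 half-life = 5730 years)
Age = t½ × log₂(1/ratio) = 41880 years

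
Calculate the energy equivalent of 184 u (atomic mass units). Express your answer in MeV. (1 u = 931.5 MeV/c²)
E = mc² = 1.714e5 MeV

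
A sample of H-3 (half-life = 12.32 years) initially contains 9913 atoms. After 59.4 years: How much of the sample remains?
N = N₀(1/2)^(t/t½) = 350.6 atoms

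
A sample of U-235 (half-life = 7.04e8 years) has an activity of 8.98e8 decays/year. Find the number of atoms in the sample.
N = A/λ = 9.121e17 atoms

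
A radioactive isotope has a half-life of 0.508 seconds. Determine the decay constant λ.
λ = ln(2)/t½ = 1.364 second⁻¹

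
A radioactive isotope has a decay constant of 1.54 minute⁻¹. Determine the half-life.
t½ = ln(2)/λ = 0.4501 minutes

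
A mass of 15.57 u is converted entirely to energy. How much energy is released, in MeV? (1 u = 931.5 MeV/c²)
E = mc² = 14500 MeV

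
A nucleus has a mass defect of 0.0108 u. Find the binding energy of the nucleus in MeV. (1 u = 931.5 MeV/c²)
B.E. = Δm × 931.5 = 10.06 MeV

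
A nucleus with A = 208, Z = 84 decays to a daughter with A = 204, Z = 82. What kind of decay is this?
ΔA = -4, ΔZ = -2 ⇒ alpha decay (α)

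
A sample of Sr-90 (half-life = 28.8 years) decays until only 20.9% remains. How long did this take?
t = t½ × log₂(N₀/N) = 65.04 years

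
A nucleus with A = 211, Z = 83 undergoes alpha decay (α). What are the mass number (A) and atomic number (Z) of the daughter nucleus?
Daughter: A = 207, Z = 81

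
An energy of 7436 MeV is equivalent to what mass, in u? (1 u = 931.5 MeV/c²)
m = E/c² = 7.983 u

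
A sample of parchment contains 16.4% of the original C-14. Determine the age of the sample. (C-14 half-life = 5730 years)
Age = t½ × log₂(1/ratio) = 14950 years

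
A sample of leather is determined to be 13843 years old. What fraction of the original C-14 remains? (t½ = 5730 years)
N/N₀ = (1/2)^(t/t½) = 0.1874 = 18.7%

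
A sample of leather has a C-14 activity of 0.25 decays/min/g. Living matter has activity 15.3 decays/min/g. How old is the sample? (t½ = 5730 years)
Age = t½ × log₂(A₀/A) = 34010 years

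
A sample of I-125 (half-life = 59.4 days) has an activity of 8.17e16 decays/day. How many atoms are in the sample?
N = A/λ = 7.001e18 atoms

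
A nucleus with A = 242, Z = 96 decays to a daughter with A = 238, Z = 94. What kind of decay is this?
ΔA = -4, ΔZ = -2 ⇒ alpha decay (α)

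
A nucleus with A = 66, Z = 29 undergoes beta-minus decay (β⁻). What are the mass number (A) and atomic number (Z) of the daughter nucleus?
Daughter: A = 66, Z = 30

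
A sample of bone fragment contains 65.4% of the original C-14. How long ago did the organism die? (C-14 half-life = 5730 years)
Age = t½ × log₂(1/ratio) = 3510 years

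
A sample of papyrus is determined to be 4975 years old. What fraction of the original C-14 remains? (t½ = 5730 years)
N/N₀ = (1/2)^(t/t½) = 0.5478 = 54.8%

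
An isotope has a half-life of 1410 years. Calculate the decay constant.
λ = ln(2)/t½ = 4.916e-4 year⁻¹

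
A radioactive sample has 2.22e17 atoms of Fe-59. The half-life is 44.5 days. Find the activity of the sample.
A = λN = 3.458e15 decays/day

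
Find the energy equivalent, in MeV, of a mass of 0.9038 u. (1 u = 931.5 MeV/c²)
E = mc² = 841.9 MeV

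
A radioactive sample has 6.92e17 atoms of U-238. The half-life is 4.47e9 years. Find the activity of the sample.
A = λN = 1.073e8 decays/year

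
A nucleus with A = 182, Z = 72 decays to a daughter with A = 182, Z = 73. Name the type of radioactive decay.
ΔA = 0, ΔZ = +1 ⇒ beta-minus decay (β⁻)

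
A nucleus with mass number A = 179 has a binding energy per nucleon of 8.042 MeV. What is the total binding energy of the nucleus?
B.E. = 8.042 × 179 = 1440 MeV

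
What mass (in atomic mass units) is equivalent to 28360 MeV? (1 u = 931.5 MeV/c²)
m = E/c² = 30.45 u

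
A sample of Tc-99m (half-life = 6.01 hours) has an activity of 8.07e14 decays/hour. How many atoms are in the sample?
N = A/λ = 6.997e15 atoms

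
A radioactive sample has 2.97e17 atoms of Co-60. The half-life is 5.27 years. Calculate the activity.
A = λN = 3.906e16 decays/year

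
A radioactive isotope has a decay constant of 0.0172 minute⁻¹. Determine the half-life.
t½ = ln(2)/λ = 40.3 minutes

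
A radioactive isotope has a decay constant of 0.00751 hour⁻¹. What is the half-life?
t½ = ln(2)/λ = 92.3 hours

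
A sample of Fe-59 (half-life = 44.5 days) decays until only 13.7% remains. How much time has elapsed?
t = t½ × log₂(N₀/N) = 127.6 days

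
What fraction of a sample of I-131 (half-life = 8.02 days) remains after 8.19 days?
N/N₀ = (1/2)^(t/t½) = 0.4927 = 49.3%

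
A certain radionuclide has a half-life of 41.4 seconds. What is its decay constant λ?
λ = ln(2)/t½ = 0.01674 second⁻¹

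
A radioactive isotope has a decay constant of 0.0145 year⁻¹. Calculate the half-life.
t½ = ln(2)/λ = 47.8 years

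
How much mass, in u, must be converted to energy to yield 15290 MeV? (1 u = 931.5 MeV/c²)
m = E/c² = 16.41 u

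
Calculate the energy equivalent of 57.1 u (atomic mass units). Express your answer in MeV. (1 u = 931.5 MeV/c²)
E = mc² = 53190 MeV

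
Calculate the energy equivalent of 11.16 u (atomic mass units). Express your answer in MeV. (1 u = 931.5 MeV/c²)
E = mc² = 10400 MeV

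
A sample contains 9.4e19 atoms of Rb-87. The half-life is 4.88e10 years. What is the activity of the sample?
A = λN = 1.335e9 decays/year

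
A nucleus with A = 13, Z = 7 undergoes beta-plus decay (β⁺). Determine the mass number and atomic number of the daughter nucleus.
Daughter: A = 13, Z = 6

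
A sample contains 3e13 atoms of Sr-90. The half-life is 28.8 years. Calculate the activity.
A = λN = 7.22e11 decays/year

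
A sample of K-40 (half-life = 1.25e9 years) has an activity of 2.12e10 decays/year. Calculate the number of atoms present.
N = A/λ = 3.823e19 atoms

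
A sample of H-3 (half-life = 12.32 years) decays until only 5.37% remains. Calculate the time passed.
t = t½ × log₂(N₀/N) = 51.98 years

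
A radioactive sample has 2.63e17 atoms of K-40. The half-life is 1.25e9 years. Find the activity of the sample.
A = λN = 1.458e8 decays/year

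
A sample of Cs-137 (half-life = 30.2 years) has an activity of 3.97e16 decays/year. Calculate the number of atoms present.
N = A/λ = 1.73e18 atoms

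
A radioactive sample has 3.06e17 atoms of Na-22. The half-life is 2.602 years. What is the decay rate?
A = λN = 8.152e16 decays/year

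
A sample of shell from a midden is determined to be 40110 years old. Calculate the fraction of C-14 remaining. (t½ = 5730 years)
N/N₀ = (1/2)^(t/t½) = 0.007812 = 0.781%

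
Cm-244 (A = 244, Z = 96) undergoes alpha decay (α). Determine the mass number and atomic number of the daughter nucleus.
Daughter: A = 240, Z = 94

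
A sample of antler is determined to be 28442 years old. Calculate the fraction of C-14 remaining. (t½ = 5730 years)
N/N₀ = (1/2)^(t/t½) = 0.03205 = 3.2%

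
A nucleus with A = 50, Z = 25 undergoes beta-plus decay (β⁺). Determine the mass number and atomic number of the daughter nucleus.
Daughter: A = 50, Z = 24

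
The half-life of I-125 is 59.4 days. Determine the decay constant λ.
λ = ln(2)/t½ = 0.01167 day⁻¹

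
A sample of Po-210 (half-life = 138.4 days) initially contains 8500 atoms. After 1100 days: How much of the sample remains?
N = N₀(1/2)^(t/t½) = 34.42 atoms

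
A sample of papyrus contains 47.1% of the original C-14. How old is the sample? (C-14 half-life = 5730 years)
Age = t½ × log₂(1/ratio) = 6224 years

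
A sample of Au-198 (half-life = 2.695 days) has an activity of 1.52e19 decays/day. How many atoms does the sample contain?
N = A/λ = 5.91e19 atoms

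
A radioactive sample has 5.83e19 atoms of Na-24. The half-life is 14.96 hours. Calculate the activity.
A = λN = 2.701e18 decays/hour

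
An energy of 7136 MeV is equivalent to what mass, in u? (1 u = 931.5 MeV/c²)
m = E/c² = 7.661 u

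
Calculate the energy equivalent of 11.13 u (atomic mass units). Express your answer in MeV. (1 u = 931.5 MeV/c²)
E = mc² = 10370 MeV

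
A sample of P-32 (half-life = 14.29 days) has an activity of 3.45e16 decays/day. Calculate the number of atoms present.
N = A/λ = 7.113e17 atoms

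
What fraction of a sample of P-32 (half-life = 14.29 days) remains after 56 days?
N/N₀ = (1/2)^(t/t½) = 0.06612 = 6.61%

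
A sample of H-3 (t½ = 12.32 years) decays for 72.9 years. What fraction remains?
N/N₀ = (1/2)^(t/t½) = 0.01655 = 1.65%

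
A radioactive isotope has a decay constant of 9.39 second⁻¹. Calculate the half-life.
t½ = ln(2)/λ = 0.07382 seconds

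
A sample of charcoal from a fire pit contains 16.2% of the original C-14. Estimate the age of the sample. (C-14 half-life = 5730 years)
Age = t½ × log₂(1/ratio) = 15050 years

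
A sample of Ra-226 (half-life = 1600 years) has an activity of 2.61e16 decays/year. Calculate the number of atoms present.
N = A/λ = 6.025e19 atoms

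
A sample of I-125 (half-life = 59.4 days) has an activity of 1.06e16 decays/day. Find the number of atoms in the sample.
N = A/λ = 9.084e17 atoms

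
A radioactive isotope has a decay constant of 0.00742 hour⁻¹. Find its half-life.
t½ = ln(2)/λ = 93.42 hours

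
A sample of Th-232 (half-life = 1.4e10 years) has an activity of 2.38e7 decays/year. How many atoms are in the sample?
N = A/λ = 4.807e17 atoms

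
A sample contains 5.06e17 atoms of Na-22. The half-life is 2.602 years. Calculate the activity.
A = λN = 1.348e17 decays/year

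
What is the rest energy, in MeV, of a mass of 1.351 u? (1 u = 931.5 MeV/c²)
E = mc² = 1258 MeV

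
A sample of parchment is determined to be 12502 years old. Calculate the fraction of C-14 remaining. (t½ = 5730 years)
N/N₀ = (1/2)^(t/t½) = 0.2204 = 22%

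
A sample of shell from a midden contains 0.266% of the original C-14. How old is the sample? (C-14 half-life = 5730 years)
Age = t½ × log₂(1/ratio) = 49020 years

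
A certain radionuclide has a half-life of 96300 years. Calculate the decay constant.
λ = ln(2)/t½ = 7.198e-6 year⁻¹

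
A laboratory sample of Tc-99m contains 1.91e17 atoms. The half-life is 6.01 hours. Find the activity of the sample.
A = λN = 2.203e16 decays/hour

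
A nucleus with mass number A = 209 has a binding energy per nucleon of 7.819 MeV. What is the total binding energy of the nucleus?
B.E. = 7.819 × 209 = 1634 MeV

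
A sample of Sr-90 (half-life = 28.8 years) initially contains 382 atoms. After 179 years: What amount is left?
N = N₀(1/2)^(t/t½) = 5.141 atoms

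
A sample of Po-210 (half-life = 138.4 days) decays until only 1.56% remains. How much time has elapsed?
t = t½ × log₂(N₀/N) = 830.7 days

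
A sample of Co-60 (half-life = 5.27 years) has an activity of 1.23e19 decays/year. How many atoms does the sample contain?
N = A/λ = 9.352e19 atoms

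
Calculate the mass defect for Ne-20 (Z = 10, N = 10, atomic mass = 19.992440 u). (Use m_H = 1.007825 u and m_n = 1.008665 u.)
Δm = Z·m_H + N·m_n − M = 0.1725 u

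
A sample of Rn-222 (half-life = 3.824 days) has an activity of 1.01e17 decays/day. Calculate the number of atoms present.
N = A/λ = 5.572e17 atoms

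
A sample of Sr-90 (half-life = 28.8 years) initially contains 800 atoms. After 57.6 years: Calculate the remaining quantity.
N = N₀(1/2)^(t/t½) = 200 atoms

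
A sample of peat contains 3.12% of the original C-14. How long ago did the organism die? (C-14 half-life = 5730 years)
Age = t½ × log₂(1/ratio) = 28660 years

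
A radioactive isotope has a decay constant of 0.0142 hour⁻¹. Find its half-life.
t½ = ln(2)/λ = 48.81 hours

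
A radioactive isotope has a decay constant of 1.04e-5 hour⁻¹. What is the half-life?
t½ = ln(2)/λ = 66650 hours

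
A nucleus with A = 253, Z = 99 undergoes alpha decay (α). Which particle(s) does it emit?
α particle = ⁴₂He (2 protons + 2 neutrons)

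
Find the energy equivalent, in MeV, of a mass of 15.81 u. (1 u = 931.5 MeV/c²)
E = mc² = 14730 MeV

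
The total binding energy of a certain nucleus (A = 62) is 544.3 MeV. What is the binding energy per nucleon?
B.E./A = 544.3/62 = 8.779 MeV/nucleon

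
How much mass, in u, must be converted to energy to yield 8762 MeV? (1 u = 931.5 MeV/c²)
m = E/c² = 9.406 u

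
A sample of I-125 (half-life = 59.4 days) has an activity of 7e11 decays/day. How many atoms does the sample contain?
N = A/λ = 5.999e13 atoms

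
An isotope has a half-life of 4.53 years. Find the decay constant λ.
λ = ln(2)/t½ = 0.153 year⁻¹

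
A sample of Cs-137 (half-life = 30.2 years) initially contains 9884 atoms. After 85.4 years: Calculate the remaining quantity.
N = N₀(1/2)^(t/t½) = 1392 atoms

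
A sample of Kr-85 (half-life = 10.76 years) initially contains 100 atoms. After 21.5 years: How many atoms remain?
N = N₀(1/2)^(t/t½) = 25.03 atoms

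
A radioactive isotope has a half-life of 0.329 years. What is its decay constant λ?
λ = ln(2)/t½ = 2.107 year⁻¹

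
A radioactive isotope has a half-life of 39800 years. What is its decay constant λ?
λ = ln(2)/t½ = 1.742e-5 year⁻¹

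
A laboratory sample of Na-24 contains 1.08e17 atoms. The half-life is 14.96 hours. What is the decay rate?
A = λN = 5.004e15 decays/hour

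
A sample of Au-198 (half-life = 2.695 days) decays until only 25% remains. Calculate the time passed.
t = t½ × log₂(N₀/N) = 5.39 days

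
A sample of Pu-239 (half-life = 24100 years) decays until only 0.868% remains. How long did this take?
t = t½ × log₂(N₀/N) = 1.65e5 years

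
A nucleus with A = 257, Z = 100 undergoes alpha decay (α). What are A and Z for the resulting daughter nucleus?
Daughter: A = 253, Z = 98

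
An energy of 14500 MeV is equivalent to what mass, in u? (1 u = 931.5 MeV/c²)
m = E/c² = 15.57 u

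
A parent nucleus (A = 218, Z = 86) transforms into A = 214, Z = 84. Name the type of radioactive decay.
ΔA = -4, ΔZ = -2 ⇒ alpha decay (α)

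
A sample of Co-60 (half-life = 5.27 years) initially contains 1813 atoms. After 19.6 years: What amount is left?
N = N₀(1/2)^(t/t½) = 137.7 atoms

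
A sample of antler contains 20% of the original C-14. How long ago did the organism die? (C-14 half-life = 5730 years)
Age = t½ × log₂(1/ratio) = 13300 years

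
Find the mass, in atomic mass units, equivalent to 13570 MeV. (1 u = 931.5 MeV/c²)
m = E/c² = 14.57 u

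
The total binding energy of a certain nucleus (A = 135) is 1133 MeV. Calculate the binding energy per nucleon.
B.E./A = 1133/135 = 8.393 MeV/nucleon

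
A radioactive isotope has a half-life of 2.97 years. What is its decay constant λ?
λ = ln(2)/t½ = 0.2334 year⁻¹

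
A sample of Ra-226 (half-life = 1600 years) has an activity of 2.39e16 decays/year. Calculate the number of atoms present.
N = A/λ = 5.517e19 atoms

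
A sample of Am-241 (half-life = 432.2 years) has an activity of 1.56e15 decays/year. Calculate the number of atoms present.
N = A/λ = 9.727e17 atoms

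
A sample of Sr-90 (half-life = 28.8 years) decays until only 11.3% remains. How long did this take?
t = t½ × log₂(N₀/N) = 90.59 years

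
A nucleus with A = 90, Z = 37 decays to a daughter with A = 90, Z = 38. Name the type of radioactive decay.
ΔA = 0, ΔZ = +1 ⇒ beta-minus decay (β⁻)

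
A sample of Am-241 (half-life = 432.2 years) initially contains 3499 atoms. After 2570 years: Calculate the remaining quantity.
N = N₀(1/2)^(t/t½) = 56.74 atoms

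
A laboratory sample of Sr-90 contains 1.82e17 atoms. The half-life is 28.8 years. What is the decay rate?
A = λN = 4.38e15 decays/year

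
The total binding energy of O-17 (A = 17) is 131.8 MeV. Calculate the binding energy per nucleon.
B.E./A = 131.8/17 = 7.753 MeV/nucleon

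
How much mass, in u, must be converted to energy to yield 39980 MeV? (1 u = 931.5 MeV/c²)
m = E/c² = 42.92 u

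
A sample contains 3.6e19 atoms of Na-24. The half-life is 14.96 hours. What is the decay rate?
A = λN = 1.668e18 decays/hour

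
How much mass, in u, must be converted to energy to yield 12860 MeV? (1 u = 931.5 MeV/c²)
m = E/c² = 13.81 u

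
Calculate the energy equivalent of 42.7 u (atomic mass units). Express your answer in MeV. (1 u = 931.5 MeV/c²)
E = mc² = 39780 MeV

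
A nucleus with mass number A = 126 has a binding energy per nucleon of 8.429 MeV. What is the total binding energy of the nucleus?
B.E. = 8.429 × 126 = 1062 MeV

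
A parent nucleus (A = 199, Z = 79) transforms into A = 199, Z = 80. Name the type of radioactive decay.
ΔA = 0, ΔZ = +1 ⇒ beta-minus decay (β⁻)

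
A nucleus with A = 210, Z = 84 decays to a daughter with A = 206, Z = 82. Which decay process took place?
ΔA = -4, ΔZ = -2 ⇒ alpha decay (α)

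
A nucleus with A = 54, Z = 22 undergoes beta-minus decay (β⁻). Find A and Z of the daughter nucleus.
Daughter: A = 54, Z = 23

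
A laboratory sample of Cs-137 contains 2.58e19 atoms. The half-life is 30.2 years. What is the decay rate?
A = λN = 5.922e17 decays/year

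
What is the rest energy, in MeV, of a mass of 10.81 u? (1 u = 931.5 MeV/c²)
E = mc² = 10070 MeV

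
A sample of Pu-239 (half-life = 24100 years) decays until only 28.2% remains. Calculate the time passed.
t = t½ × log₂(N₀/N) = 44010 years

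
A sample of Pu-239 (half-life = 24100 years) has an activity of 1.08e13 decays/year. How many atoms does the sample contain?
N = A/λ = 3.755e17 atoms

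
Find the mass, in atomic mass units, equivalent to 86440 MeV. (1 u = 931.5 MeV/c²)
m = E/c² = 92.8 u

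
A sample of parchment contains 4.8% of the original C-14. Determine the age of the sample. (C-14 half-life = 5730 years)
Age = t½ × log₂(1/ratio) = 25100 years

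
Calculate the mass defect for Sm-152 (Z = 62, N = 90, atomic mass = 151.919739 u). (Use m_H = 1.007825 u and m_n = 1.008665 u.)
Δm = Z·m_H + N·m_n − M = 1.345 u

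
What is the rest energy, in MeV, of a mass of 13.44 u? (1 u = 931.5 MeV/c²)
E = mc² = 12520 MeV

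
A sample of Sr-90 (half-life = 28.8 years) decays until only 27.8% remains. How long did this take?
t = t½ × log₂(N₀/N) = 53.19 years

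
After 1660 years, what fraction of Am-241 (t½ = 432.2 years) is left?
N/N₀ = (1/2)^(t/t½) = 0.06979 = 6.98%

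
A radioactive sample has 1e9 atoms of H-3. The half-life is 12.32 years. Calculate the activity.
A = λN = 5.626e7 decays/year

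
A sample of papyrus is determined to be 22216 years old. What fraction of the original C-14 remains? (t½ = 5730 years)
N/N₀ = (1/2)^(t/t½) = 0.06806 = 6.81%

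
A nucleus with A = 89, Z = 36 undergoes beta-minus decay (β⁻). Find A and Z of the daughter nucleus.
Daughter: A = 89, Z = 37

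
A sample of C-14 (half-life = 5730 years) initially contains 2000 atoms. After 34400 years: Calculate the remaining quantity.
N = N₀(1/2)^(t/t½) = 31.17 atoms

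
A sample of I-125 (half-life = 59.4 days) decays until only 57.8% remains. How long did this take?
t = t½ × log₂(N₀/N) = 46.98 days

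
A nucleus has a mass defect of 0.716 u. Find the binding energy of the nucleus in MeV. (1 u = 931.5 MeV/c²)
B.E. = Δm × 931.5 = 667 MeV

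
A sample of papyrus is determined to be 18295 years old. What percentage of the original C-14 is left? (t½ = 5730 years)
N/N₀ = (1/2)^(t/t½) = 0.1094 = 10.9%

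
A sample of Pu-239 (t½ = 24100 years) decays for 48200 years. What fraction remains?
N/N₀ = (1/2)^(t/t½) = 0.25 = 25%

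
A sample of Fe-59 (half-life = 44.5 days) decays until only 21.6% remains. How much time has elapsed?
t = t½ × log₂(N₀/N) = 98.38 days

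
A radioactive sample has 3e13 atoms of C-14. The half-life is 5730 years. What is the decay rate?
A = λN = 3.629e9 decays/year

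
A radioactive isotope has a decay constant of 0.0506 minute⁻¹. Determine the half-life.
t½ = ln(2)/λ = 13.7 minutes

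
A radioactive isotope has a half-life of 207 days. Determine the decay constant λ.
λ = ln(2)/t½ = 0.003349 day⁻¹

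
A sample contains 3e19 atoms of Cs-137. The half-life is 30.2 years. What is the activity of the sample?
A = λN = 6.886e17 decays/year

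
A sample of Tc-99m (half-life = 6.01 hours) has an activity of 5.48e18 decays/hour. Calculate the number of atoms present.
N = A/λ = 4.751e19 atoms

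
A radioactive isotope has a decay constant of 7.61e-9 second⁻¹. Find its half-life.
t½ = ln(2)/λ = 9.108e7 seconds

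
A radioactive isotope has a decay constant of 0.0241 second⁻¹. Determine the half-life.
t½ = ln(2)/λ = 28.76 seconds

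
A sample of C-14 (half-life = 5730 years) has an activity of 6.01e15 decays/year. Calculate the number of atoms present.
N = A/λ = 4.968e19 atoms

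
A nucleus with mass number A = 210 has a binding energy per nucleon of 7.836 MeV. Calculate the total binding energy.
B.E. = 7.836 × 210 = 1646 MeV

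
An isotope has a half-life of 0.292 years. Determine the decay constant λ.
λ = ln(2)/t½ = 2.374 year⁻¹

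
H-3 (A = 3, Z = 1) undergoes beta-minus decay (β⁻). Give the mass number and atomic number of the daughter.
Daughter: A = 3, Z = 2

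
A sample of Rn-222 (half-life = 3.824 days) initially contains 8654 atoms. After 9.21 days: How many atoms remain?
N = N₀(1/2)^(t/t½) = 1630 atoms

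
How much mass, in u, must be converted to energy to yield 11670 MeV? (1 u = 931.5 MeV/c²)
m = E/c² = 12.53 u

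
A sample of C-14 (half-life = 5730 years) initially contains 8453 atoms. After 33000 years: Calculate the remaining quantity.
N = N₀(1/2)^(t/t½) = 156.1 atoms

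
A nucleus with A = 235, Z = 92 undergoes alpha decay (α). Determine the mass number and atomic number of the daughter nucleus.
Daughter: A = 231, Z = 90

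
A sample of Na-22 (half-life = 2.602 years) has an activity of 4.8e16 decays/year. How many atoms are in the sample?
N = A/λ = 1.802e17 atoms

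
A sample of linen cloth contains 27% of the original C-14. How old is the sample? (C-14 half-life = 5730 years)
Age = t½ × log₂(1/ratio) = 10820 years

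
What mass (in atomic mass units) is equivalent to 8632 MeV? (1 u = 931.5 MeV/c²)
m = E/c² = 9.267 u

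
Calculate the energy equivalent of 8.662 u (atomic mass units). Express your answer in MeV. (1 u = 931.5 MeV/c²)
E = mc² = 8069 MeV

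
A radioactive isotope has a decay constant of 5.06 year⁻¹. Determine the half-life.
t½ = ln(2)/λ = 0.137 years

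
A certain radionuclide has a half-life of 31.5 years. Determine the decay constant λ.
λ = ln(2)/t½ = 0.022 year⁻¹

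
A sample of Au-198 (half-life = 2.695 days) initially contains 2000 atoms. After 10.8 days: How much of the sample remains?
N = N₀(1/2)^(t/t½) = 124.4 atoms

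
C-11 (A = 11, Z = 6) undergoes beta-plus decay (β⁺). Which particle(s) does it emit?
β⁺: positron (e⁺) + neutrino (νₑ)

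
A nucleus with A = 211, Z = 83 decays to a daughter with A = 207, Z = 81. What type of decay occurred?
ΔA = -4, ΔZ = -2 ⇒ alpha decay (α)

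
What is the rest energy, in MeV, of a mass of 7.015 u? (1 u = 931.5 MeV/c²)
E = mc² = 6534 MeV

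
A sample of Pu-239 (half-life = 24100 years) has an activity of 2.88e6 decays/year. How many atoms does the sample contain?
N = A/λ = 1.001e11 atoms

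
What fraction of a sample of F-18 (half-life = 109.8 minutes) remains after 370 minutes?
N/N₀ = (1/2)^(t/t½) = 0.09674 = 9.67%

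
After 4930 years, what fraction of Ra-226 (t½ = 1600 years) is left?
N/N₀ = (1/2)^(t/t½) = 0.1182 = 11.8%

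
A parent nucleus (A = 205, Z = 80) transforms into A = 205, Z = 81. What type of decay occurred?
ΔA = 0, ΔZ = +1 ⇒ beta-minus decay (β⁻)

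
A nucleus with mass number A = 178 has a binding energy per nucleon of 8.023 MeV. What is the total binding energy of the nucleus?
B.E. = 8.023 × 178 = 1428 MeV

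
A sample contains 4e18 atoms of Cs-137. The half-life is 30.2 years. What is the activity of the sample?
A = λN = 9.181e16 decays/year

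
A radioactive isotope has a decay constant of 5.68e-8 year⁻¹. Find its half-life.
t½ = ln(2)/λ = 1.22e7 years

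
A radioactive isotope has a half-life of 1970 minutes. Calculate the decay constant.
λ = ln(2)/t½ = 3.519e-4 minute⁻¹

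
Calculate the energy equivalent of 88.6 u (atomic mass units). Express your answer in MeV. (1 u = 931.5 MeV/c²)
E = mc² = 82530 MeV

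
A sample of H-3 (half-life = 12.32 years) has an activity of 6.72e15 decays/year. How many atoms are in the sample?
N = A/λ = 1.194e17 atoms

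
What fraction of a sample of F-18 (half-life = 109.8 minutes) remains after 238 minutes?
N/N₀ = (1/2)^(t/t½) = 0.2226 = 22.3%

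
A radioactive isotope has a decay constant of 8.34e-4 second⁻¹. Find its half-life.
t½ = ln(2)/λ = 831.1 seconds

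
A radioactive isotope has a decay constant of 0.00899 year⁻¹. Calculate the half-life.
t½ = ln(2)/λ = 77.1 years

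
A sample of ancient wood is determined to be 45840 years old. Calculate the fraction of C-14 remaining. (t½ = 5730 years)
N/N₀ = (1/2)^(t/t½) = 0.003906 = 0.391%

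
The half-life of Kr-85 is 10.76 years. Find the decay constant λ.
λ = ln(2)/t½ = 0.06442 year⁻¹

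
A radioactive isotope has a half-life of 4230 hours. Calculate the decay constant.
λ = ln(2)/t½ = 1.639e-4 hour⁻¹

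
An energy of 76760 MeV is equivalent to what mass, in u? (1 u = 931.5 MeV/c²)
m = E/c² = 82.4 u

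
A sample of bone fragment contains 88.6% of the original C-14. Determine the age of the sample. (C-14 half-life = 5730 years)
Age = t½ × log₂(1/ratio) = 1001 years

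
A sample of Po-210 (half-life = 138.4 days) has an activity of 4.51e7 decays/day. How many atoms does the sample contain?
N = A/λ = 9.005e9 atoms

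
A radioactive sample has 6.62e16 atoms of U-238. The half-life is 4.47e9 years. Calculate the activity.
A = λN = 1.027e7 decays/year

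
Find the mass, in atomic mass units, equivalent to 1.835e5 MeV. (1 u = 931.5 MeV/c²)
m = E/c² = 197 u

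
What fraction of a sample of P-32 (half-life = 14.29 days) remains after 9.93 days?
N/N₀ = (1/2)^(t/t½) = 0.6178 = 61.8%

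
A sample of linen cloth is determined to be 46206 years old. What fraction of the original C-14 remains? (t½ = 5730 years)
N/N₀ = (1/2)^(t/t½) = 0.003737 = 0.374%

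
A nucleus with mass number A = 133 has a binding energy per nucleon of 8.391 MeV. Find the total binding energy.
B.E. = 8.391 × 133 = 1116 MeV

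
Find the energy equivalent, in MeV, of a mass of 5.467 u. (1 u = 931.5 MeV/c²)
E = mc² = 5093 MeV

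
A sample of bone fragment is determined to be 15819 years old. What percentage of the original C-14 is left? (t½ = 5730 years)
N/N₀ = (1/2)^(t/t½) = 0.1475 = 14.8%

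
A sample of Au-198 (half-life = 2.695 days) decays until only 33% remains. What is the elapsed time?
t = t½ × log₂(N₀/N) = 4.311 days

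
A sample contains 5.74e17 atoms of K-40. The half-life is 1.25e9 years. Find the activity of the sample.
A = λN = 3.183e8 decays/year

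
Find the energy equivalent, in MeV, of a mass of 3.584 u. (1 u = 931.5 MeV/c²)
E = mc² = 3338 MeV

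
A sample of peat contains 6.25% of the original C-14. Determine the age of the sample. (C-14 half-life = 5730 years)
Age = t½ × log₂(1/ratio) = 22920 years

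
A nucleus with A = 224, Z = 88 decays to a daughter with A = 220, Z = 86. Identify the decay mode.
ΔA = -4, ΔZ = -2 ⇒ alpha decay (α)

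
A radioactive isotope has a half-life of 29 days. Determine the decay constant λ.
λ = ln(2)/t½ = 0.0239 day⁻¹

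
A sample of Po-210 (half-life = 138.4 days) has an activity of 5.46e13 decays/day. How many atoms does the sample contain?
N = A/λ = 1.09e16 atoms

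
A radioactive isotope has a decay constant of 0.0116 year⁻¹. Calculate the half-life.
t½ = ln(2)/λ = 59.75 years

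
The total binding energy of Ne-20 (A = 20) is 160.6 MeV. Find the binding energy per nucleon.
B.E./A = 160.6/20 = 8.03 MeV/nucleon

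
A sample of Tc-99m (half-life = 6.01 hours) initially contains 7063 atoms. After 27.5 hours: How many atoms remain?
N = N₀(1/2)^(t/t½) = 296.2 atoms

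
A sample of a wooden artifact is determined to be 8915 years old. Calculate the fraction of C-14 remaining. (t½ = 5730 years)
N/N₀ = (1/2)^(t/t½) = 0.3401 = 34%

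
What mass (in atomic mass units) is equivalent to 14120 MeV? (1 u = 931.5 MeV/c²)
m = E/c² = 15.16 u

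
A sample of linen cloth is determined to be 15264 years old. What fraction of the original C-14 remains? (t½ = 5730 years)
N/N₀ = (1/2)^(t/t½) = 0.1578 = 15.8%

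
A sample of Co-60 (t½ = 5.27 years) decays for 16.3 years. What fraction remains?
N/N₀ = (1/2)^(t/t½) = 0.1172 = 11.7%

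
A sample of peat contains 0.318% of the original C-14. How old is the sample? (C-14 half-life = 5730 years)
Age = t½ × log₂(1/ratio) = 47540 years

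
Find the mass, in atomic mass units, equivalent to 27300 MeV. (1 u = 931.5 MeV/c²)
m = E/c² = 29.31 u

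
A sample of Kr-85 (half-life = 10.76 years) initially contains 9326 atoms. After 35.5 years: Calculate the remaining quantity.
N = N₀(1/2)^(t/t½) = 947.4 atoms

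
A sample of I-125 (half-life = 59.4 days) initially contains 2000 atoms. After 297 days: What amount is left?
N = N₀(1/2)^(t/t½) = 62.5 atoms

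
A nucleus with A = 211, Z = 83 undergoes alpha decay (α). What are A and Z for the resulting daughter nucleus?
Daughter: A = 207, Z = 81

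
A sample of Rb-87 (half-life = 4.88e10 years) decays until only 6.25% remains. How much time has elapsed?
t = t½ × log₂(N₀/N) = 1.952e11 years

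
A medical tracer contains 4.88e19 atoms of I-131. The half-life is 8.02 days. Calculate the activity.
A = λN = 4.218e18 decays/day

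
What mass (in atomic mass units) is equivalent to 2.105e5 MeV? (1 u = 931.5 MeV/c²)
m = E/c² = 226 u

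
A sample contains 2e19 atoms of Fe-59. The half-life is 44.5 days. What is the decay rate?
A = λN = 3.115e17 decays/day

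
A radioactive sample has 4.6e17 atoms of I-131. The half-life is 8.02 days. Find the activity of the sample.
A = λN = 3.976e16 decays/day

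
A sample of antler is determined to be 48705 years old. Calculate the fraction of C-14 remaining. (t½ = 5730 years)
N/N₀ = (1/2)^(t/t½) = 0.002762 = 0.276%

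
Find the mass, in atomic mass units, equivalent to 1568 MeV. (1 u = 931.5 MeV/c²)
m = E/c² = 1.683 u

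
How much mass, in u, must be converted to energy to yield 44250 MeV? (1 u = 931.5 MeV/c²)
m = E/c² = 47.5 u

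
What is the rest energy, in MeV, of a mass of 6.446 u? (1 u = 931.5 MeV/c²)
E = mc² = 6004 MeV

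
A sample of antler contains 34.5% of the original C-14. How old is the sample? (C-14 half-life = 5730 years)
Age = t½ × log₂(1/ratio) = 8797 years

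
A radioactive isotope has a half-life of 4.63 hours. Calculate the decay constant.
λ = ln(2)/t½ = 0.1497 hour⁻¹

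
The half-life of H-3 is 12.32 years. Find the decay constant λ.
λ = ln(2)/t½ = 0.05626 year⁻¹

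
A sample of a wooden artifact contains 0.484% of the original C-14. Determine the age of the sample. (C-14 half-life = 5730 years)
Age = t½ × log₂(1/ratio) = 44070 years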